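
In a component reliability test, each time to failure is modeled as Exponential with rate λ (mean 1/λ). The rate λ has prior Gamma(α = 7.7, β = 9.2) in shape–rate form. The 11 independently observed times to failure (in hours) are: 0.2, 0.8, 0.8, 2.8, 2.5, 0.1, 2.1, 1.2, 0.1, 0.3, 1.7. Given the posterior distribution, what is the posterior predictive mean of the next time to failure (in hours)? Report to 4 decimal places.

With a Gamma(shape α, rate β) prior on the exponential rate λ, the posterior after n observations with total T = Σxᵢ is Gamma(α+n, β+T).
Sum of observations T = 12.6 hours; n = 11.
Posterior: Gamma(7.7+11, 9.2+12.6) = Gamma(18.7, 21.8).
The predictive distribution for the next observation is Lomax; its mean is β/(α−1) = 21.8/17.7 = 1.2316.

1.2316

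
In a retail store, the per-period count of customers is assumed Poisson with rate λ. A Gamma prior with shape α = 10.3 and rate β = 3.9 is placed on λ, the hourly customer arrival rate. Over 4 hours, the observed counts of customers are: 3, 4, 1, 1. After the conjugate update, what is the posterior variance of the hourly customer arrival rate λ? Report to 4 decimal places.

With a Gamma(shape α, rate β) prior, the Poisson likelihood is conjugate: the posterior is Gamma(α + ΣXᵢ, β + n).
Sum of counts S = 9 over n = 4 hours.
Posterior: Gamma(α+S, β+n) = Gamma(10.3+9, 3.9+4) = Gamma(19.3, 7.9).
Var = α/β² = 19.3/7.9² = 0.3092.

0.3092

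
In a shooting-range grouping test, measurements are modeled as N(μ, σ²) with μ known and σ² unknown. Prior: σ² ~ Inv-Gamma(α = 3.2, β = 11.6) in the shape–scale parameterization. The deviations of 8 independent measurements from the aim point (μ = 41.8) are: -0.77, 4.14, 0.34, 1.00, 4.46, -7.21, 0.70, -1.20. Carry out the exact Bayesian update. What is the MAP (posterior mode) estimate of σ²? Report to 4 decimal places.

7.0643

With known mean μ and an Inverse-Gamma(α, β) prior on σ², the Normal likelihood is conjugate: posterior is Inv-Gamma(α + n/2, β + Σ(xᵢ−μ)²/2).
Σ(xᵢ−μ)² = (-0.77)² + (4.14)² + (0.34)² + (1.00)² + (4.46)² + (-7.21)² + (0.70)² + (-1.20)² = 92.6538.
Posterior: Inv-Gamma(3.2 + 8/2, 11.6 + 92.6538/2) = Inv-Gamma(7.20, 57.92690).
Mode = β/(α+1) = 57.92690/8.20 = 7.0643.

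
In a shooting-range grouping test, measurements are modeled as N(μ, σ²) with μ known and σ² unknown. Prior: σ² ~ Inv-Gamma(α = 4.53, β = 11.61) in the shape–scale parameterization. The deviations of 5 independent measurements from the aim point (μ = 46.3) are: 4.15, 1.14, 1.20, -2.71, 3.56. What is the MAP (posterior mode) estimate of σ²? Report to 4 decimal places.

3.9352

With known mean μ and an Inverse-Gamma(α, β) prior on σ², the Normal likelihood is conjugate: posterior is Inv-Gamma(α + n/2, β + Σ(xᵢ−μ)²/2).
Σ(xᵢ−μ)² = (4.15)² + (1.14)² + (1.20)² + (-2.71)² + (3.56)² = 39.9798.
Posterior: Inv-Gamma(4.53 + 5/2, 11.61 + 39.9798/2) = Inv-Gamma(7.03, 31.59990).
Mode = β/(α+1) = 31.59990/8.03 = 3.9352.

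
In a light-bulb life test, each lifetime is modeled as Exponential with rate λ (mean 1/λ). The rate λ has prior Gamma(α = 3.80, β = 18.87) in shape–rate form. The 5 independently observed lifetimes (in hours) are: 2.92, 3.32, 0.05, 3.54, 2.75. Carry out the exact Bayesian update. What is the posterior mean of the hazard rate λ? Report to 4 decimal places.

0.2798

With a Gamma(shape α, rate β) prior on the exponential rate λ, the posterior after n observations with total T = Σxᵢ is Gamma(α+n, β+T).
Sum of observations T = 12.58 hours; n = 5.
Posterior: Gamma(3.80+5, 18.87+12.58) = Gamma(8.80, 31.45).
Posterior mean of λ = α/β = 8.80/31.45 = 0.2798.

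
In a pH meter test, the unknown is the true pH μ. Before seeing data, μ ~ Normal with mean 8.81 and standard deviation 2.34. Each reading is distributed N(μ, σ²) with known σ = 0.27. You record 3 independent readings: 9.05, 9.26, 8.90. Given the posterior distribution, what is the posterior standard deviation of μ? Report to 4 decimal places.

0.1555

For Normal data with known variance σ², a Normal(μ₀, σ₀²) prior on μ is conjugate. Posterior precision = 1/σ₀² + n/σ²; posterior mean is the precision-weighted average of μ₀ and x̄.
σ₀² = 2.34² = 5.4756, σ² = 0.27² = 0.0729; σ² + n·σ₀² = 0.0729 + 3·5.4756 = 16.4997.
Posterior precision = 1/σ₀² + n/σ² = 1/5.4756 + 3/0.0729 = (σ² + n·σ₀²)/(σ₀²σ²) = 16.4997/(5.4756·0.0729); posterior variance σₙ² = σ₀²σ²/(σ² + n·σ₀²) = 5.4756·0.0729/16.4997 = 0.024193.
Posterior SD = √σₙ² = √(5.4756·0.0729/16.4997) = 0.1555.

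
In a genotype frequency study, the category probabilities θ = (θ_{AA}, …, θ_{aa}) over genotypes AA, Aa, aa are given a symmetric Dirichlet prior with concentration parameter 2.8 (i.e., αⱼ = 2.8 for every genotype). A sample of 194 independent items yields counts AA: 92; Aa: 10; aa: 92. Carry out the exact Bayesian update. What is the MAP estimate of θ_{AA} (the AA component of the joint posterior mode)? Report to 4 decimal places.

The Dirichlet prior is conjugate to the Multinomial likelihood: each posterior αⱼ = prior αⱼ + observed count nⱼ.
Posterior concentration: (94.8, 12.8, 94.8), total = 202.4.
Joint mode component: (α_{AA}−1)/(Σα−K) = 93.8/199.4 = 0.4704.

0.4704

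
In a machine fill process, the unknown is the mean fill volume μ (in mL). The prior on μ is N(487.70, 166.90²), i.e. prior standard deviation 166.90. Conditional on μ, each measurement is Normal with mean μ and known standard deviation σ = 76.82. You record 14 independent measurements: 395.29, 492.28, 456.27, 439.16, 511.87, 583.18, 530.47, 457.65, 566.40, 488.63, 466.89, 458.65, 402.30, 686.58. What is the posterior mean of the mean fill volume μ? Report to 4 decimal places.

495.2866

For Normal data with known variance σ², a Normal(μ₀, σ₀²) prior on μ is conjugate. Posterior precision = 1/σ₀² + n/σ²; posterior mean is the precision-weighted average of μ₀ and x̄.
Σxᵢ = 395.29 + 492.28 + 456.27 + 439.16 + 511.87 + 583.18 + 530.47 + 457.65 + 566.40 + 488.63 + 466.89 + 458.65 + 402.30 + 686.58 = 6935.62, so n·x̄ = 6935.62.
σ₀² = 166.90² = 27855.61, σ² = 76.82² = 5901.3124; σ² + n·σ₀² = 5901.3124 + 14·27855.61 = 395879.8524.
Posterior mean = (μ₀/σ₀² + n·x̄/σ²)/(1/σ₀² + n/σ²) = (σ²·μ₀ + σ₀²·n·x̄)/(σ² + n·σ₀²) = (5901.3124·487.70 + 27855.61·6935.62)/395879.8524 = 196073995.88568/395879.8524 = 495.2866.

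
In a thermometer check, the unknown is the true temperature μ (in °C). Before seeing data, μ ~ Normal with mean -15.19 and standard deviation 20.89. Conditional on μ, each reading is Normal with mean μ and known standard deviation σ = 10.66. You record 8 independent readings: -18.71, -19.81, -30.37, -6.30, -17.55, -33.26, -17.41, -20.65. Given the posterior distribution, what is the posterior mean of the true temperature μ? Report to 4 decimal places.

For Normal data with known variance σ², a Normal(μ₀, σ₀²) prior on μ is conjugate. Posterior precision = 1/σ₀² + n/σ²; posterior mean is the precision-weighted average of μ₀ and x̄.
Σxᵢ = (-18.71) + (-19.81) + (-30.37) + (-6.30) + (-17.55) + (-33.26) + (-17.41) + (-20.65) = -164.06, so n·x̄ = -164.06.
σ₀² = 20.89² = 436.3921, σ² = 10.66² = 113.6356; σ² + n·σ₀² = 113.6356 + 8·436.3921 = 3604.7724.
Posterior mean = (μ₀/σ₀² + n·x̄/σ²)/(1/σ₀² + n/σ²) = (σ²·μ₀ + σ₀²·n·x̄)/(σ² + n·σ₀²) = (113.6356·(-15.19) + 436.3921·(-164.06))/3604.7724 = -73320.61269/3604.7724 = -20.3399.

-20.3399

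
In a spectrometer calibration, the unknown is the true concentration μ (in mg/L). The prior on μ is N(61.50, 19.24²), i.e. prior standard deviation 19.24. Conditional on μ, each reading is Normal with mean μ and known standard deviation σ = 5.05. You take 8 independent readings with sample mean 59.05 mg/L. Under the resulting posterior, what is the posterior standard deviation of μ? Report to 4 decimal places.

1.7778

For Normal data with known variance σ², a Normal(μ₀, σ₀²) prior on μ is conjugate. Posterior precision = 1/σ₀² + n/σ²; posterior mean is the precision-weighted average of μ₀ and x̄.
σ₀² = 19.24² = 370.1776, σ² = 5.05² = 25.5025; σ² + n·σ₀² = 25.5025 + 8·370.1776 = 2986.9233.
Posterior precision = 1/σ₀² + n/σ² = 1/370.1776 + 8/25.5025 = (σ² + n·σ₀²)/(σ₀²σ²) = 2986.9233/(370.1776·25.5025); posterior variance σₙ² = σ₀²σ²/(σ² + n·σ₀²) = 370.1776·25.5025/2986.9233 = 3.160595.
Posterior SD = √σₙ² = √(370.1776·25.5025/2986.9233) = 1.7778.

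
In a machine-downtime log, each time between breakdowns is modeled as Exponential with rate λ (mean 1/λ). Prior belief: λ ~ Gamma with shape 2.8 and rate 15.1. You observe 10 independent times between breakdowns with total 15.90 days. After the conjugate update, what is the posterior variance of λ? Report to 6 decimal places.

0.013319

With a Gamma(shape α, rate β) prior on the exponential rate λ, the posterior after n observations with total T = Σxᵢ is Gamma(α+n, β+T).
Posterior: Gamma(2.8+10, 15.1+15.90) = Gamma(12.8, 31.00).
Var = α/β² = 0.013319.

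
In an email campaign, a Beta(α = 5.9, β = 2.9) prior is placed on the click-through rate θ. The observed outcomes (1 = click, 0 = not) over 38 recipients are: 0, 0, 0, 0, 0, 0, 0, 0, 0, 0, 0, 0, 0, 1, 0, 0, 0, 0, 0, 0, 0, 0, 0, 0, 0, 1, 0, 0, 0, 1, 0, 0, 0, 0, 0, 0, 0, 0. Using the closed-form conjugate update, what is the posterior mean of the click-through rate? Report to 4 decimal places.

The Beta prior is conjugate to a Binomial/Bernoulli likelihood; the update adds successes to α and failures to β.
Posterior: Beta(α+k, β+n−k) = Beta(5.9+3, 2.9+35) = Beta(8.9, 37.9).
Posterior mean = α/(α+β) = 8.9/46.8 = 0.1902.

0.1902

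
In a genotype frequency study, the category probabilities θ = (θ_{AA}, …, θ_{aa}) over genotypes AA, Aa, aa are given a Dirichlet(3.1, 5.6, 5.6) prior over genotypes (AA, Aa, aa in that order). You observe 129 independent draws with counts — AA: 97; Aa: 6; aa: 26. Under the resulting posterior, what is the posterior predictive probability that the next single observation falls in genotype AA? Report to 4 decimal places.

0.6985

The Dirichlet prior is conjugate to the Multinomial likelihood: each posterior αⱼ = prior αⱼ + observed count nⱼ.
Posterior concentration: (100.1, 11.6, 31.6), total = 143.3.
P(next = AA | data) = α_{AA}/Σα = 0.6985.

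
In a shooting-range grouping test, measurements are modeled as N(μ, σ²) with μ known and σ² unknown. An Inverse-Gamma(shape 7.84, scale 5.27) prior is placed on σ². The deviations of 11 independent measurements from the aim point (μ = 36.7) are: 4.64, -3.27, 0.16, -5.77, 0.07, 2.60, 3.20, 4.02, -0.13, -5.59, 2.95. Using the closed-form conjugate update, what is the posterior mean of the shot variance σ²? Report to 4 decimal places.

6.0459

With known mean μ and an Inverse-Gamma(α, β) prior on σ², the Normal likelihood is conjugate: posterior is Inv-Gamma(α + n/2, β + Σ(xᵢ−μ)²/2).
Σ(xᵢ−μ)² = (4.64)² + (-3.27)² + (0.16)² + (-5.77)² + (0.07)² + (2.60)² + (3.20)² + (4.02)² + (-0.13)² + (-5.59)² + (2.95)² = 138.6738.
Posterior: Inv-Gamma(7.84 + 11/2, 5.27 + 138.6738/2) = Inv-Gamma(13.34, 74.60690).
E[σ²|data] = β/(α−1) = 74.60690/12.34 = 6.0459.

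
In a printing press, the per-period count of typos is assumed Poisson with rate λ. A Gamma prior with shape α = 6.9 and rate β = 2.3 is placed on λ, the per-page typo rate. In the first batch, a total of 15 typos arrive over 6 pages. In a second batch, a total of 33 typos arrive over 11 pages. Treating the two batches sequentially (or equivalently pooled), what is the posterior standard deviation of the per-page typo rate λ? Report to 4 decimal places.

0.3839

With a Gamma(shape α, rate β) prior, the Poisson likelihood is conjugate: the posterior is Gamma(α + ΣXᵢ, β + n).
After batch 1: Gamma(α+S, β+n) = Gamma(6.9+15, 2.3+6) = Gamma(21.9, 8.3).
After batch 2: Gamma(α+S, β+n) = Gamma(21.9+33, 8.3+11) = Gamma(54.9, 19.3).
SD = √α/β = √54.9/19.3 = 0.3839.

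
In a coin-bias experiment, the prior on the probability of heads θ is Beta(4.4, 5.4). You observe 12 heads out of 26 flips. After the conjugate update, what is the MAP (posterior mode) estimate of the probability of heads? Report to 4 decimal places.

0.4556

The Beta prior is conjugate to a Binomial/Bernoulli likelihood; the update adds successes to α and failures to β.
Posterior: Beta(α+k, β+n−k) = Beta(4.4+12, 5.4+14) = Beta(16.4, 19.4).
Mode of Beta(a,b) for a,b>1 is (a−1)/(a+b−2) = 15.4/33.8 = 0.4556.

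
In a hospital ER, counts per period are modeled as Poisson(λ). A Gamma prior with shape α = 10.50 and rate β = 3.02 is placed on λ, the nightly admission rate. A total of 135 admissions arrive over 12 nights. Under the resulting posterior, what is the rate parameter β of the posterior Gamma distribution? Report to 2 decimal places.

With a Gamma(shape α, rate β) prior, the Poisson likelihood is conjugate: the posterior is Gamma(α + ΣXᵢ, β + n).
Posterior: Gamma(α+S, β+n) = Gamma(10.50+135, 3.02+12) = Gamma(145.50, 15.02).
Posterior β = 15.02.

15.02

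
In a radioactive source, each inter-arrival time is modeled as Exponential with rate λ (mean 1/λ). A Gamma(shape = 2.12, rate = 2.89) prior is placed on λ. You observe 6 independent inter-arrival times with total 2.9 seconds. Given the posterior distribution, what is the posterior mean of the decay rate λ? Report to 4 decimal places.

1.4024

With a Gamma(shape α, rate β) prior on the exponential rate λ, the posterior after n observations with total T = Σxᵢ is Gamma(α+n, β+T).
Posterior: Gamma(2.12+6, 2.89+2.9) = Gamma(8.12, 5.79).
Posterior mean of λ = α/β = 8.12/5.79 = 1.4024.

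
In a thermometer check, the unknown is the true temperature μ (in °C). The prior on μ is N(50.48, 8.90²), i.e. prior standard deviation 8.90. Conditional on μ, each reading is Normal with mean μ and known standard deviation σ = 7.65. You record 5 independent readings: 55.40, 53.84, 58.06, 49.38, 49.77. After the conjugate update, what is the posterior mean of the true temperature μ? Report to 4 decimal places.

For Normal data with known variance σ², a Normal(μ₀, σ₀²) prior on μ is conjugate. Posterior precision = 1/σ₀² + n/σ²; posterior mean is the precision-weighted average of μ₀ and x̄.
Σxᵢ = 55.40 + 53.84 + 58.06 + 49.38 + 49.77 = 266.45, so n·x̄ = 266.45.
σ₀² = 8.90² = 79.21, σ² = 7.65² = 58.5225; σ² + n·σ₀² = 58.5225 + 5·79.21 = 454.5725.
Posterior mean = (μ₀/σ₀² + n·x̄/σ²)/(1/σ₀² + n/σ²) = (σ²·μ₀ + σ₀²·n·x̄)/(σ² + n·σ₀²) = (58.5225·50.48 + 79.21·266.45)/454.5725 = 24059.7203/454.5725 = 52.9282.

52.9282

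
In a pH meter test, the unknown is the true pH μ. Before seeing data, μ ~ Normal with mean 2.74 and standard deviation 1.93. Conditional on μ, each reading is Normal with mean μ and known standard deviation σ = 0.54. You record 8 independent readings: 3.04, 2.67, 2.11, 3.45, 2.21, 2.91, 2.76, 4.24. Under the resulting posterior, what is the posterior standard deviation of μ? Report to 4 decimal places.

For Normal data with known variance σ², a Normal(μ₀, σ₀²) prior on μ is conjugate. Posterior precision = 1/σ₀² + n/σ²; posterior mean is the precision-weighted average of μ₀ and x̄.
σ₀² = 1.93² = 3.7249, σ² = 0.54² = 0.2916; σ² + n·σ₀² = 0.2916 + 8·3.7249 = 30.0908.
Posterior precision = 1/σ₀² + n/σ² = 1/3.7249 + 8/0.2916 = (σ² + n·σ₀²)/(σ₀²σ²) = 30.0908/(3.7249·0.2916); posterior variance σₙ² = σ₀²σ²/(σ² + n·σ₀²) = 3.7249·0.2916/30.0908 = 0.036097.
Posterior SD = √σₙ² = √(3.7249·0.2916/30.0908) = 0.1900.

0.1900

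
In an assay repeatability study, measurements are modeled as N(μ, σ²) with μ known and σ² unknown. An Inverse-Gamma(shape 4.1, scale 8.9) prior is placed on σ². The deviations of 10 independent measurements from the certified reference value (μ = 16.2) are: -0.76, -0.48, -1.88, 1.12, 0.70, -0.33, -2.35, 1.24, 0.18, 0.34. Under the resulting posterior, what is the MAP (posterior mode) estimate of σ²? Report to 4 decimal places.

1.5447

With known mean μ and an Inverse-Gamma(α, β) prior on σ², the Normal likelihood is conjugate: posterior is Inv-Gamma(α + n/2, β + Σ(xᵢ−μ)²/2).
Σ(xᵢ−μ)² = (-0.76)² + (-0.48)² + (-1.88)² + (1.12)² + (0.70)² + (-0.33)² + (-2.35)² + (1.24)² + (0.18)² + (0.34)² = 13.4038.
Posterior: Inv-Gamma(4.1 + 10/2, 8.9 + 13.4038/2) = Inv-Gamma(9.10, 15.60190).
Mode = β/(α+1) = 15.60190/10.10 = 1.5447.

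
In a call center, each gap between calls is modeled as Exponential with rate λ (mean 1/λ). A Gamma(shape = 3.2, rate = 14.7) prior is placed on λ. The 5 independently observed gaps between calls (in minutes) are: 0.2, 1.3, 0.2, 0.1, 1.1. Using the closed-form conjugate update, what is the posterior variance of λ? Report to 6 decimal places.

With a Gamma(shape α, rate β) prior on the exponential rate λ, the posterior after n observations with total T = Σxᵢ is Gamma(α+n, β+T).
Sum of observations T = 2.9 minutes; n = 5.
Posterior: Gamma(3.2+5, 14.7+2.9) = Gamma(8.2, 17.6).
Var = α/β² = 0.026472.

0.026472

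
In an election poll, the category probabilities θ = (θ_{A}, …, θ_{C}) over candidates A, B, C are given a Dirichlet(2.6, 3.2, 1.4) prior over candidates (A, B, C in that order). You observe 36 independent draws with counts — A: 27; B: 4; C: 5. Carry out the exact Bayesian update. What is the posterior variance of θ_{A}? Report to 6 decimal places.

0.004880

The Dirichlet prior is conjugate to the Multinomial likelihood: each posterior αⱼ = prior αⱼ + observed count nⱼ.
Posterior concentration: (29.6, 7.2, 6.4), total = 43.2.
Var[θ_j] = α_j(Σα−α_j)/((Σα)²(Σα+1)) = 29.6·13.6/(43.2²·44.2) = 0.004880.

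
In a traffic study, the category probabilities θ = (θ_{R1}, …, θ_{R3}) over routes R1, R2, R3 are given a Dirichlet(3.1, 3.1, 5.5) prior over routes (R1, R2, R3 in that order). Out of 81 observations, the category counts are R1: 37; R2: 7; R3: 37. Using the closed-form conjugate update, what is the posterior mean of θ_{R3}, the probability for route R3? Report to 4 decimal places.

0.4585

The Dirichlet prior is conjugate to the Multinomial likelihood: each posterior αⱼ = prior αⱼ + observed count nⱼ.
Posterior concentration: (40.1, 10.1, 42.5), total = 92.7.
E[θ_{R3}|data] = α_{R3}/Σα = 42.5/92.7 = 0.4585.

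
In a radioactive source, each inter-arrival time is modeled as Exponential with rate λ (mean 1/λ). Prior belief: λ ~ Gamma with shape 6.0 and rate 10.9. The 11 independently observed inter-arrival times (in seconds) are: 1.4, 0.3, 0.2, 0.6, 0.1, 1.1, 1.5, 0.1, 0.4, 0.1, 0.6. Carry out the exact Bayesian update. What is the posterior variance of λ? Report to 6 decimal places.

With a Gamma(shape α, rate β) prior on the exponential rate λ, the posterior after n observations with total T = Σxᵢ is Gamma(α+n, β+T).
Sum of observations T = 6.4 seconds; n = 11.
Posterior: Gamma(6.0+11, 10.9+6.4) = Gamma(17.0, 17.3).
Var = α/β² = 0.056801.

0.056801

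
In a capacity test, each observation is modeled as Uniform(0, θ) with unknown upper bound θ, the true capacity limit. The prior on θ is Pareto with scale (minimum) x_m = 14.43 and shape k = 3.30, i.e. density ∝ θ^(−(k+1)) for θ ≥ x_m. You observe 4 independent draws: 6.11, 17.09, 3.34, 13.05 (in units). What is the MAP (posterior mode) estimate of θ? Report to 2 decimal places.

A Pareto(scale x_m, shape k) prior on the upper bound θ of Uniform(0, θ) is conjugate: posterior is Pareto(max(x_m, max xᵢ), k + n).
Sample maximum = 17.09; prior scale x_m = 14.43 → posterior scale = max = 17.09.
Posterior shape = 3.30 + 4 = 7.30.
The Pareto density is decreasing on [x_m, ∞), so the mode is x_m = 17.09.

17.09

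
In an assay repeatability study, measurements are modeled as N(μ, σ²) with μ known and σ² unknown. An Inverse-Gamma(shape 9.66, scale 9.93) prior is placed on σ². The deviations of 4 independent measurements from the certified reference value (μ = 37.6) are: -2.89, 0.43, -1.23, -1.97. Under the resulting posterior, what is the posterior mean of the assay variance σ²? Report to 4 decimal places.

1.5849

With known mean μ and an Inverse-Gamma(α, β) prior on σ², the Normal likelihood is conjugate: posterior is Inv-Gamma(α + n/2, β + Σ(xᵢ−μ)²/2).
Σ(xᵢ−μ)² = (-2.89)² + (0.43)² + (-1.23)² + (-1.97)² = 13.9308.
Posterior: Inv-Gamma(9.66 + 4/2, 9.93 + 13.9308/2) = Inv-Gamma(11.66, 16.89540).
E[σ²|data] = β/(α−1) = 16.89540/10.66 = 1.5849.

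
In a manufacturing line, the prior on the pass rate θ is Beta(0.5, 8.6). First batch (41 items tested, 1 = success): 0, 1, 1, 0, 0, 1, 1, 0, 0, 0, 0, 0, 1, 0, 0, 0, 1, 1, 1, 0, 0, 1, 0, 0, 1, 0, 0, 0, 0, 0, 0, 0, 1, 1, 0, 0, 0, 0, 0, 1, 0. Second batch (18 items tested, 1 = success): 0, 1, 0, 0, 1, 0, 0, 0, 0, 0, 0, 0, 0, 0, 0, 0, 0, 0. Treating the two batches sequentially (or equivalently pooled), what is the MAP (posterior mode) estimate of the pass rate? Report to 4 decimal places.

0.2194

The Beta prior is conjugate to a Binomial/Bernoulli likelihood; the update adds successes to α and failures to β.
After batch 1: Beta(0.5+13, 8.6+28) = Beta(13.5, 36.6).
After batch 2: Beta(13.5+2, 36.6+16) = Beta(15.5, 52.6).
Mode of Beta(a,b) for a,b>1 is (a−1)/(a+b−2) = 14.5/66.1 = 0.2194.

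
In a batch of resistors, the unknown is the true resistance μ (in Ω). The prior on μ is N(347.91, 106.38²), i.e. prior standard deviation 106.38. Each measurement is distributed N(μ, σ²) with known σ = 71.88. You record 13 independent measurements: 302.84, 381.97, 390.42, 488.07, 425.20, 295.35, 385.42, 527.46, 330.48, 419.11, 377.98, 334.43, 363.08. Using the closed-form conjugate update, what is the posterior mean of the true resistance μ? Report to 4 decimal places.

384.9908

For Normal data with known variance σ², a Normal(μ₀, σ₀²) prior on μ is conjugate. Posterior precision = 1/σ₀² + n/σ²; posterior mean is the precision-weighted average of μ₀ and x̄.
Σxᵢ = 302.84 + 381.97 + 390.42 + 488.07 + 425.20 + 295.35 + 385.42 + 527.46 + 330.48 + 419.11 + 377.98 + 334.43 + 363.08 = 5021.81, so n·x̄ = 5021.81.
σ₀² = 106.38² = 11316.7044, σ² = 71.88² = 5166.7344; σ² + n·σ₀² = 5166.7344 + 13·11316.7044 = 152283.8916.
Posterior mean = (μ₀/σ₀² + n·x̄/σ²)/(1/σ₀² + n/σ²) = (σ²·μ₀ + σ₀²·n·x̄)/(σ² + n·σ₀²) = (5166.7344·347.91 + 11316.7044·5021.81)/152283.8916 = 58627897.888068/152283.8916 = 384.9908.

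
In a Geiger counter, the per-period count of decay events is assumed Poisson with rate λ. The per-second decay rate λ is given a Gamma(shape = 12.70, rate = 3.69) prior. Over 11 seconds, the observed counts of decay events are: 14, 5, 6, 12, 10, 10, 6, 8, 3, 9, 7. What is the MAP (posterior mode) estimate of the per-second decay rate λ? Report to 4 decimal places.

6.9231

With a Gamma(shape α, rate β) prior, the Poisson likelihood is conjugate: the posterior is Gamma(α + ΣXᵢ, β + n).
Sum of counts S = 90 over n = 11 seconds.
Posterior: Gamma(α+S, β+n) = Gamma(12.70+90, 3.69+11) = Gamma(102.70, 14.69).
Mode of Gamma(α,β) for α≥1 is (α−1)/β = 101.70/14.69 = 6.9231.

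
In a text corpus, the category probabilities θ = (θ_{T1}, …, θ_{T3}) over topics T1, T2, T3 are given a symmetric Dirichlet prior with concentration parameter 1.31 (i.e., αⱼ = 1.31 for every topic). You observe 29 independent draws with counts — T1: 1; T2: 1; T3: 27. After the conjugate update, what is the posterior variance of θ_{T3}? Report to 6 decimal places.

The Dirichlet prior is conjugate to the Multinomial likelihood: each posterior αⱼ = prior αⱼ + observed count nⱼ.
Posterior concentration: (2.31, 2.31, 28.31), total = 32.93.
Var[θ_j] = α_j(Σα−α_j)/((Σα)²(Σα+1)) = 28.31·4.62/(32.93²·33.93) = 0.003555.

0.003555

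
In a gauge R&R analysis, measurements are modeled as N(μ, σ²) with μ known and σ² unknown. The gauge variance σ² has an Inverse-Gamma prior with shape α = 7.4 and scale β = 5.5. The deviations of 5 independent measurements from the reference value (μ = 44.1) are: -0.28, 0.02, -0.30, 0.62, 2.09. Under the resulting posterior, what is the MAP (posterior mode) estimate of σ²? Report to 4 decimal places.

With known mean μ and an Inverse-Gamma(α, β) prior on σ², the Normal likelihood is conjugate: posterior is Inv-Gamma(α + n/2, β + Σ(xᵢ−μ)²/2).
Σ(xᵢ−μ)² = (-0.28)² + (0.02)² + (-0.30)² + (0.62)² + (2.09)² = 4.9213.
Posterior: Inv-Gamma(7.4 + 5/2, 5.5 + 4.9213/2) = Inv-Gamma(9.90, 7.96065).
Mode = β/(α+1) = 7.96065/10.90 = 0.7303.

0.7303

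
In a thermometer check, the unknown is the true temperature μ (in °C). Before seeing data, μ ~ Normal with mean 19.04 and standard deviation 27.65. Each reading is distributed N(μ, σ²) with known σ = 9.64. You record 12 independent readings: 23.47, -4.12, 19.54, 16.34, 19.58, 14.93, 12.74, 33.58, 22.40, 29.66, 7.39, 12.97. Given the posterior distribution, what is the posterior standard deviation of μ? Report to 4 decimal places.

2.7688

For Normal data with known variance σ², a Normal(μ₀, σ₀²) prior on μ is conjugate. Posterior precision = 1/σ₀² + n/σ²; posterior mean is the precision-weighted average of μ₀ and x̄.
σ₀² = 27.65² = 764.5225, σ² = 9.64² = 92.9296; σ² + n·σ₀² = 92.9296 + 12·764.5225 = 9267.1996.
Posterior precision = 1/σ₀² + n/σ² = 1/764.5225 + 12/92.9296 = (σ² + n·σ₀²)/(σ₀²σ²) = 9267.1996/(764.5225·92.9296); posterior variance σₙ² = σ₀²σ²/(σ² + n·σ₀²) = 764.5225·92.9296/9267.1996 = 7.666477.
Posterior SD = √σₙ² = √(764.5225·92.9296/9267.1996) = 2.7688.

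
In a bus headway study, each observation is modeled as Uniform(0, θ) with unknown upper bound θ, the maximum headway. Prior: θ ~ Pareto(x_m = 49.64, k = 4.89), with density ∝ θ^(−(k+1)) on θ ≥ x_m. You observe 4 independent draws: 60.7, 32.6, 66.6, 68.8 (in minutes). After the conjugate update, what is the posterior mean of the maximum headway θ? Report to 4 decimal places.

A Pareto(scale x_m, shape k) prior on the upper bound θ of Uniform(0, θ) is conjugate: posterior is Pareto(max(x_m, max xᵢ), k + n).
Sample maximum = 68.8; prior scale x_m = 49.64 → posterior scale = max = 68.80.
Posterior shape = 4.89 + 4 = 8.89.
E[θ|data] = k·x_m/(k−1) = 8.89·68.80/7.89 = 77.5199.

77.5199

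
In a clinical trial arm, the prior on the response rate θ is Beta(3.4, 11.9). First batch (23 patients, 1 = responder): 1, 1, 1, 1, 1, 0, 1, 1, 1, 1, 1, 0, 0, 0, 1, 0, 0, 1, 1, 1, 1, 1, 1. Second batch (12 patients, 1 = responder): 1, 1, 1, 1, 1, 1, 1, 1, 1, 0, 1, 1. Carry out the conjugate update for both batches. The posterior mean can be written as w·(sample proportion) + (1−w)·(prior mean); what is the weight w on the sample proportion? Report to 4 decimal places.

0.6958

The Beta prior is conjugate to a Binomial/Bernoulli likelihood; the update adds successes to α and failures to β.
Total number of patients: n = 23 + 12 = 35.
Posterior mean = (α₀+k)/(α₀+β₀+n) = [n/(α₀+β₀+n)]·(k/n) + [(α₀+β₀)/(α₀+β₀+n)]·α₀/(α₀+β₀), so only n and the prior enter the weight.
The weight on the data is w = n/(α₀+β₀+n) = 35/(3.4+11.9+35) = 35/50.3 = 0.6958.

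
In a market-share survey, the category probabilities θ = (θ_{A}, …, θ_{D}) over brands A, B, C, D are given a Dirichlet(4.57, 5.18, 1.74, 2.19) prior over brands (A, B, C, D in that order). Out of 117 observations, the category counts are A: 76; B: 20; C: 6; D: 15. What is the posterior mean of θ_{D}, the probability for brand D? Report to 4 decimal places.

0.1315

The Dirichlet prior is conjugate to the Multinomial likelihood: each posterior αⱼ = prior αⱼ + observed count nⱼ.
Posterior concentration: (80.57, 25.18, 7.74, 17.19), total = 130.68.
E[θ_{D}|data] = α_{D}/Σα = 17.19/130.68 = 0.1315.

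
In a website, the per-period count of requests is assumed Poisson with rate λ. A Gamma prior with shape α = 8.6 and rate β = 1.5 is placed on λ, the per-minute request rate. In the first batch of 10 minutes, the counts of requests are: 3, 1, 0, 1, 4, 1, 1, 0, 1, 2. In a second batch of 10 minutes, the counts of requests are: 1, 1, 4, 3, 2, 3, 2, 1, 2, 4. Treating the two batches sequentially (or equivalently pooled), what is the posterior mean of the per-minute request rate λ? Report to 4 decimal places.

2.1209

With a Gamma(shape α, rate β) prior, the Poisson likelihood is conjugate: the posterior is Gamma(α + ΣXᵢ, β + n).
Batch 1: sum of counts S = 14 over n = 10 minutes.
After batch 1: Gamma(α+S, β+n) = Gamma(8.6+14, 1.5+10) = Gamma(22.6, 11.5).
Batch 2: sum of counts S = 23 over n = 10 minutes.
After batch 2: Gamma(α+S, β+n) = Gamma(22.6+23, 11.5+10) = Gamma(45.6, 21.5).
Posterior mean = α/β = 45.6/21.5 = 2.1209.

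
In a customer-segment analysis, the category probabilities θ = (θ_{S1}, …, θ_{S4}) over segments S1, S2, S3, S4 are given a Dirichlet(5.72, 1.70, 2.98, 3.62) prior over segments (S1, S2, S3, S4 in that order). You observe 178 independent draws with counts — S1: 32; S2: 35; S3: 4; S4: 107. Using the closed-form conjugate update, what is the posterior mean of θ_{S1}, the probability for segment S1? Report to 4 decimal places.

0.1964

The Dirichlet prior is conjugate to the Multinomial likelihood: each posterior αⱼ = prior αⱼ + observed count nⱼ.
Posterior concentration: (37.72, 36.70, 6.98, 110.62), total = 192.02.
E[θ_{S1}|data] = α_{S1}/Σα = 37.72/192.02 = 0.1964.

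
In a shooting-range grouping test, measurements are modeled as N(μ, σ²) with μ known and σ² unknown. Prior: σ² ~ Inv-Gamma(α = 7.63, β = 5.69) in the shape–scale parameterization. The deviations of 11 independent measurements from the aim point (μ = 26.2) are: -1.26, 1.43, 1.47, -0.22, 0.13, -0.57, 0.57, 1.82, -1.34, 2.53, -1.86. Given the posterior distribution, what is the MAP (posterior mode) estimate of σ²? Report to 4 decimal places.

With known mean μ and an Inverse-Gamma(α, β) prior on σ², the Normal likelihood is conjugate: posterior is Inv-Gamma(α + n/2, β + Σ(xᵢ−μ)²/2).
Σ(xᵢ−μ)² = (-1.26)² + (1.43)² + (1.47)² + (-0.22)² + (0.13)² + (-0.57)² + (0.57)² + (1.82)² + (-1.34)² + (2.53)² + (-1.86)² = 21.4770.
Posterior: Inv-Gamma(7.63 + 11/2, 5.69 + 21.4770/2) = Inv-Gamma(13.13, 16.42850).
Mode = β/(α+1) = 16.42850/14.13 = 1.1627.

1.1627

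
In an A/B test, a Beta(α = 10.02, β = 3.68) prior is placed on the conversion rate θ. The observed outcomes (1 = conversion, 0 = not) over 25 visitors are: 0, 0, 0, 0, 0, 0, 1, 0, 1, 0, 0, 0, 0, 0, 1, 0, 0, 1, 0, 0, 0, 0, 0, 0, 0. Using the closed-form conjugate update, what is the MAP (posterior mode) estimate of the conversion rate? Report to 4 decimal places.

0.3548

The Beta prior is conjugate to a Binomial/Bernoulli likelihood; the update adds successes to α and failures to β.
Posterior: Beta(α+k, β+n−k) = Beta(10.02+4, 3.68+21) = Beta(14.02, 24.68).
Mode of Beta(a,b) for a,b>1 is (a−1)/(a+b−2) = 13.02/36.70 = 0.3548.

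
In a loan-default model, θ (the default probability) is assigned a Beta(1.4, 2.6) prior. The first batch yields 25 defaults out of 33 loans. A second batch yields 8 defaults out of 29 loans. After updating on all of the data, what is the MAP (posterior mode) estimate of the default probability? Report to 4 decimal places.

0.5219

The Beta prior is conjugate to a Binomial/Bernoulli likelihood; the update adds successes to α and failures to β.
After batch 1: Beta(1.4+25, 2.6+8) = Beta(26.4, 10.6).
After batch 2: Beta(26.4+8, 10.6+21) = Beta(34.4, 31.6).
Mode of Beta(a,b) for a,b>1 is (a−1)/(a+b−2) = 33.4/64.0 = 0.5219.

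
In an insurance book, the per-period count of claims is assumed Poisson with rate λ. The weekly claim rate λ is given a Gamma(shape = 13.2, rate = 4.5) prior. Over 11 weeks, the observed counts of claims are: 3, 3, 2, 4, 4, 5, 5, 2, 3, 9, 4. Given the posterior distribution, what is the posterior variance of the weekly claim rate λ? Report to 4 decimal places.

With a Gamma(shape α, rate β) prior, the Poisson likelihood is conjugate: the posterior is Gamma(α + ΣXᵢ, β + n).
Sum of counts S = 44 over n = 11 weeks.
Posterior: Gamma(α+S, β+n) = Gamma(13.2+44, 4.5+11) = Gamma(57.2, 15.5).
Var = α/β² = 57.2/15.5² = 0.2381.

0.2381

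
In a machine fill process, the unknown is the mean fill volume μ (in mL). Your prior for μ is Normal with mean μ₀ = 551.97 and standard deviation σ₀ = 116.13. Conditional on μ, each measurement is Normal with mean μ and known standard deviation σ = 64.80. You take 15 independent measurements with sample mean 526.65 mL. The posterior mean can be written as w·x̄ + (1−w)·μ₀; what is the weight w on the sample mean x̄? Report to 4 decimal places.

0.9797

For Normal data with known variance σ², a Normal(μ₀, σ₀²) prior on μ is conjugate. Posterior precision = 1/σ₀² + n/σ²; posterior mean is the precision-weighted average of μ₀ and x̄.
σ₀² = 116.13² = 13486.1769, σ² = 64.80² = 4199.04. Prior precision 1/σ₀² = 1/13486.1769; data precision n/σ² = 15/4199.04.
w = (n/σ²)/(1/σ₀² + n/σ²) = n·σ₀²/(σ² + n·σ₀²) = 15·13486.1769/(4199.04 + 15·13486.1769) = 202292.6535/206491.6935 = 0.9797.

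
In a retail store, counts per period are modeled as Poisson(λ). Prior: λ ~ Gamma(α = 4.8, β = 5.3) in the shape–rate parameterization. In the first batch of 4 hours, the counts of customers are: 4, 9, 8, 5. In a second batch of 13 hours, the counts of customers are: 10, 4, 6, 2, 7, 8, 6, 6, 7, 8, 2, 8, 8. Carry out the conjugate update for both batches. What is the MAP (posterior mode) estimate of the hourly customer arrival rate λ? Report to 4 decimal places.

With a Gamma(shape α, rate β) prior, the Poisson likelihood is conjugate: the posterior is Gamma(α + ΣXᵢ, β + n).
Batch 1: sum of counts S = 26 over n = 4 hours.
After batch 1: Gamma(α+S, β+n) = Gamma(4.8+26, 5.3+4) = Gamma(30.8, 9.3).
Batch 2: sum of counts S = 82 over n = 13 hours.
After batch 2: Gamma(α+S, β+n) = Gamma(30.8+82, 9.3+13) = Gamma(112.8, 22.3).
Mode of Gamma(α,β) for α≥1 is (α−1)/β = 111.8/22.3 = 5.0135.

5.0135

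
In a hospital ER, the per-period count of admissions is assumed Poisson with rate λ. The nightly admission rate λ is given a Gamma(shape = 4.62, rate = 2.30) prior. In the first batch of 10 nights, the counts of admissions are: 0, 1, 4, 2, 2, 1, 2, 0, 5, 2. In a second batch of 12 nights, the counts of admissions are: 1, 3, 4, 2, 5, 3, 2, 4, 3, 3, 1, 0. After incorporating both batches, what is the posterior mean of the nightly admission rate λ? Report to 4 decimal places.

With a Gamma(shape α, rate β) prior, the Poisson likelihood is conjugate: the posterior is Gamma(α + ΣXᵢ, β + n).
Batch 1: sum of counts S = 19 over n = 10 nights.
After batch 1: Gamma(α+S, β+n) = Gamma(4.62+19, 2.30+10) = Gamma(23.62, 12.30).
Batch 2: sum of counts S = 31 over n = 12 nights.
After batch 2: Gamma(α+S, β+n) = Gamma(23.62+31, 12.30+12) = Gamma(54.62, 24.30).
Posterior mean = α/β = 54.62/24.30 = 2.2477.

2.2477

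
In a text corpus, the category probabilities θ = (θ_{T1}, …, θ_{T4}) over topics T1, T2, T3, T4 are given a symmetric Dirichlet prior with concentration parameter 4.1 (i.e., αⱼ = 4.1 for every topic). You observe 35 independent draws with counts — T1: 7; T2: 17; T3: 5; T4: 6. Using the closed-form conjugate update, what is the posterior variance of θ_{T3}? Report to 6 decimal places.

0.002781

The Dirichlet prior is conjugate to the Multinomial likelihood: each posterior αⱼ = prior αⱼ + observed count nⱼ.
Posterior concentration: (11.1, 21.1, 9.1, 10.1), total = 51.4.
Var[θ_j] = α_j(Σα−α_j)/((Σα)²(Σα+1)) = 9.1·42.3/(51.4²·52.4) = 0.002781.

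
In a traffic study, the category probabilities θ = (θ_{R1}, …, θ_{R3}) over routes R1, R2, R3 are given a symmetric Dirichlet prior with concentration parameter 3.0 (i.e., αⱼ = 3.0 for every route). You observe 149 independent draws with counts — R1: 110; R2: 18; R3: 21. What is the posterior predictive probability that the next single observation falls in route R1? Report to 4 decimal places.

The Dirichlet prior is conjugate to the Multinomial likelihood: each posterior αⱼ = prior αⱼ + observed count nⱼ.
Posterior concentration: (113.0, 21.0, 24.0), total = 158.0.
P(next = R1 | data) = α_{R1}/Σα = 0.7152.

0.7152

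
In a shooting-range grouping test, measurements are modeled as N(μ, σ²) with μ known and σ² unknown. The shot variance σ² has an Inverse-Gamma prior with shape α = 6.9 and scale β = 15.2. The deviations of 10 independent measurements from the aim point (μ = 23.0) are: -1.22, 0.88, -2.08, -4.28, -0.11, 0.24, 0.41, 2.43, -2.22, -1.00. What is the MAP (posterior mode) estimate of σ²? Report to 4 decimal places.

2.6116

With known mean μ and an Inverse-Gamma(α, β) prior on σ², the Normal likelihood is conjugate: posterior is Inv-Gamma(α + n/2, β + Σ(xᵢ−μ)²/2).
Σ(xᵢ−μ)² = (-1.22)² + (0.88)² + (-2.08)² + (-4.28)² + (-0.11)² + (0.24)² + (0.41)² + (2.43)² + (-2.22)² + (-1.00)² = 36.9787.
Posterior: Inv-Gamma(6.9 + 10/2, 15.2 + 36.9787/2) = Inv-Gamma(11.90, 33.68935).
Mode = β/(α+1) = 33.68935/12.90 = 2.6116.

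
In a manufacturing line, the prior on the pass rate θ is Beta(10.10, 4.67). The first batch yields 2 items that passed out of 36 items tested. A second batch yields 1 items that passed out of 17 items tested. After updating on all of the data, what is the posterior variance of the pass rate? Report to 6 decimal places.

0.002267

The Beta prior is conjugate to a Binomial/Bernoulli likelihood; the update adds successes to α and failures to β.
After batch 1: Beta(10.10+2, 4.67+34) = Beta(12.10, 38.67).
After batch 2: Beta(12.10+1, 38.67+16) = Beta(13.10, 54.67).
Var = αβ/((α+β)²(α+β+1)) = 13.10·54.67/(67.77²·68.77) = 0.002267.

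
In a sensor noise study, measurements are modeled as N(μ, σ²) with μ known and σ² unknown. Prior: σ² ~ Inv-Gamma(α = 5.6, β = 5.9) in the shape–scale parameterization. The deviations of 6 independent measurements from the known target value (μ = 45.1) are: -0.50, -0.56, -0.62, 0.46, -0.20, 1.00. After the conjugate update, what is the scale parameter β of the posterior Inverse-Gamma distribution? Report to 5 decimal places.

With known mean μ and an Inverse-Gamma(α, β) prior on σ², the Normal likelihood is conjugate: posterior is Inv-Gamma(α + n/2, β + Σ(xᵢ−μ)²/2).
Σ(xᵢ−μ)² = (-0.50)² + (-0.56)² + (-0.62)² + (0.46)² + (-0.20)² + (1.00)² = 2.1996.
Posterior: Inv-Gamma(5.6 + 6/2, 5.9 + 2.1996/2) = Inv-Gamma(8.60, 6.99980).
Posterior β = 6.99980.

6.99980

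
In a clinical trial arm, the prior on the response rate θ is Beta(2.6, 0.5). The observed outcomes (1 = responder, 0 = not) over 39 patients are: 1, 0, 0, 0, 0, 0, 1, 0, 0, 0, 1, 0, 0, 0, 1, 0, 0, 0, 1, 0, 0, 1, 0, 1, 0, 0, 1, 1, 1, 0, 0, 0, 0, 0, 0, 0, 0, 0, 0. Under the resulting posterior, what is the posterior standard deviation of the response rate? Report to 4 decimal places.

The Beta prior is conjugate to a Binomial/Bernoulli likelihood; the update adds successes to α and failures to β.
Posterior: Beta(α+k, β+n−k) = Beta(2.6+10, 0.5+29) = Beta(12.6, 29.5).
Var = αβ/((α+β)²(α+β+1)) = 12.6·29.5/(42.1²·43.1) = 0.00486576; SD = √0.00486576 = 0.0698.

0.0698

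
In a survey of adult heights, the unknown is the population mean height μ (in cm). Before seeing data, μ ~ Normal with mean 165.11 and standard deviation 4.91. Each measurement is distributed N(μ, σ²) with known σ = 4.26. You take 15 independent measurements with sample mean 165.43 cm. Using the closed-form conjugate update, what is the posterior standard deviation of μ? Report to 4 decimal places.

1.0733

For Normal data with known variance σ², a Normal(μ₀, σ₀²) prior on μ is conjugate. Posterior precision = 1/σ₀² + n/σ²; posterior mean is the precision-weighted average of μ₀ and x̄.
σ₀² = 4.91² = 24.1081, σ² = 4.26² = 18.1476; σ² + n·σ₀² = 18.1476 + 15·24.1081 = 379.7691.
Posterior precision = 1/σ₀² + n/σ² = 1/24.1081 + 15/18.1476 = (σ² + n·σ₀²)/(σ₀²σ²) = 379.7691/(24.1081·18.1476); posterior variance σₙ² = σ₀²σ²/(σ² + n·σ₀²) = 24.1081·18.1476/379.7691 = 1.152027.
Posterior SD = √σₙ² = √(24.1081·18.1476/379.7691) = 1.0733.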